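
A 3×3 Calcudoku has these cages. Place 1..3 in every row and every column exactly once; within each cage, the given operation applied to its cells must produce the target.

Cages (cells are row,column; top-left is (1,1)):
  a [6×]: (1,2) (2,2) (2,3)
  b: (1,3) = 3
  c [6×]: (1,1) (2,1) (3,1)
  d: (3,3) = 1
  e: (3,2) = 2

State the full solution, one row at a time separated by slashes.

2 1 3 / 1 3 2 / 3 2 1

Cage b is a single given cell, which forces (1,3) = 3.
E is a freebie, so (3,2) = 2.
Cage d is given, so (3,3) = 1.
Column 2 now contains 2, leaving (1,2) = 1.
Cage a needs product 6, which forces (2,2) = 3.
Column 3 already has 1, leaving (2,3) = 2.
1 is placed in row 3, so (3,1) = 3.
1 is placed in row 1, so (1,1) = 2.
2 is placed in row 2, which forces (2,1) = 1.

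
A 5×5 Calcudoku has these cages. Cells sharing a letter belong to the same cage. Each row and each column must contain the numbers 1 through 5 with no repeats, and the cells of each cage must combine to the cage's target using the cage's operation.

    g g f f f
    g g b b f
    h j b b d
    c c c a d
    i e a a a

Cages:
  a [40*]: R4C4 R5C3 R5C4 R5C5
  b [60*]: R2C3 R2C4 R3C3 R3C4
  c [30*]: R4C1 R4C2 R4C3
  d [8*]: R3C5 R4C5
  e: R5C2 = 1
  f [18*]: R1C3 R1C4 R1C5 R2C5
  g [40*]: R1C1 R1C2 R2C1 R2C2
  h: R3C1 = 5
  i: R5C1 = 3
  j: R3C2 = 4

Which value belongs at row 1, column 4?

2

Cage f has product 18, leaving R2C5 = 3.
H is a freebie; hence R3C1 = 5.
Cage j is a single given cell, which forces R3C2 = 4.
Row 3 now contains 4, leaving R3C5 = 2.
2 is placed in column 5; hence R4C5 = 4.
Cage i is a single given cell, leaving R5C1 = 3.
Cage e is given, which forces R5C2 = 1.
1 is placed in row 5, so R5C5 = 5.
2 is placed in column 5; hence R1C5 = 1.
Column 1 already has 3, so R4C1 = 2.
The 4 cells of cage a must have product 40; hence R4C4 = 1.
Row 1 now contains 1, leaving R1C1 = 4.
The 4 cells of cage g must have product 40, leaving R2C1 = 1.
The 4 cells of cage b must have product 60, so R3C3 = 1.
Column 4 already has 1; hence R3C4 = 3.
Cage f has product 18, leaving R1C3 = 3.
Column 4 already has 3, which forces R1C4 = 2.
Column 3 now contains 3, leaving R4C3 = 5.
Column 4 already has 2, which forces R5C4 = 4.
Row 1 already has 2, so R1C2 = 5.
Cage g has product 40, leaving R2C2 = 2.
5 is placed in column 3, which forces R2C3 = 4.
4 is placed in column 4, so R2C4 = 5.
Row 4 already has 5, leaving R4C2 = 3.
Row 5 now contains 4, so R5C3 = 2.
Filled in: 4 5 3 2 1 / 1 2 4 5 3 / 5 4 1 3 2 / 2 3 5 1 4 / 3 1 2 4 5.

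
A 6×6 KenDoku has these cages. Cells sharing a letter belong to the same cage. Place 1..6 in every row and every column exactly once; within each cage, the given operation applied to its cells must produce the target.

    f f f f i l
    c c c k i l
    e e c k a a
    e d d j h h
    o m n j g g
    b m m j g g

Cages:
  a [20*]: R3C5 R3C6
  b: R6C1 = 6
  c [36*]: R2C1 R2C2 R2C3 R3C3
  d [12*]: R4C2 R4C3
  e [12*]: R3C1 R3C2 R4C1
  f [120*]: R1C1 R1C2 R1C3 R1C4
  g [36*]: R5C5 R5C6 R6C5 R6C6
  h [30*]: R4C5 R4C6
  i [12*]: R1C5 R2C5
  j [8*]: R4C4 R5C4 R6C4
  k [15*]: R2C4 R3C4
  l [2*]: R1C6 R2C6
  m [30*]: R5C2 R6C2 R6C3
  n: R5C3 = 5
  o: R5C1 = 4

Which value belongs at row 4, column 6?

5

O is a freebie; hence R5C1 = 4.
Cage n is a single given cell, which forces R5C3 = 5.
B is a freebie; hence R6C1 = 6.
Cage m has product 30; hence R6C2 = 5.
In row 2, 5 can only go at R2C4, so R2C4 = 5.
Cage f needs product 120, leaving R1C1 = 5.
5 is placed in column 4, leaving R3C4 = 3.
The only place for 4 in row 2 is R2C5.
Cage i's pair has product 12; hence R1C5 = 3.
4 is placed in column 5, so R3C5 = 5.
Cage a needs two cells with product 20, leaving R3C6 = 4.
5 is placed in column 5; hence R4C5 = 6.
Row 4 already has 6; hence R4C6 = 5.
4 is placed in row 3, which forces R3C2 = 6.
Cage g has product 36, leaving R5C6 = 6.
Cage g has product 36, leaving R6C6 = 3.
Cage c needs product 36, so R2C3 = 6.
The 3 cells of cage m must have product 30, leaving R5C2 = 3.
The 3 cells of cage m must have product 30, which forces R6C3 = 2.
2 is placed in row 6; hence R6C5 = 1.
Cage f needs product 120, leaving R1C4 = 6.
Cage c has product 36, which forces R2C1 = 3.
Cage c has product 36, so R2C2 = 2.
2 is placed in row 2, leaving R2C6 = 1.
Column 3 now contains 2; hence R3C3 = 1.
3 is placed in column 2, which forces R4C2 = 4.
The two cells of cage d must have product 12, so R4C3 = 3.
Column 5 already has 1, leaving R5C5 = 2.
1 is placed in row 6, which forces R6C4 = 4.
Column 2 already has 4, leaving R1C2 = 1.
Column 3 now contains 1, so R1C3 = 4.
Column 6 already has 1, leaving R1C6 = 2.
Row 3 now contains 1, which forces R3C1 = 2.
Cage e needs product 12; hence R4C1 = 1.
Cage j has product 8, leaving R4C4 = 2.
Row 5 already has 2, so R5C4 = 1.
The full grid is 5 1 4 6 3 2 / 3 2 6 5 4 1 / 2 6 1 3 5 4 / 1 4 3 2 6 5 / 4 3 5 1 2 6 / 6 5 2 4 1 3.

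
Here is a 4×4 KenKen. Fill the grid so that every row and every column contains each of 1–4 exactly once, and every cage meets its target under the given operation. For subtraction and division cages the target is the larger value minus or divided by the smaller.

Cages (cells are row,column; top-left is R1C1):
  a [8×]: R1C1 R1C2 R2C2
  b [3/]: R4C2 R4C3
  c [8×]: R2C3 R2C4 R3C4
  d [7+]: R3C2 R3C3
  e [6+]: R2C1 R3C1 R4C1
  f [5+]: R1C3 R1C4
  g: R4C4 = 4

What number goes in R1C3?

Cage g is given, leaving R4C4 = 4.
The 3 cells of cage c must have product 8; hence R2C3 = 4.
Column 3 now contains 4, so R3C3 = 3.
Column 3 now contains 3, leaving R4C3 = 1.
Column 3 now contains 3, which forces R1C3 = 2.
Cage f's pair has sum 5; hence R1C4 = 3.
Row 3 now contains 3, leaving R3C2 = 4.
Row 4 already has 1; hence R4C2 = 3.
The 3 cells of cage a must have product 8, leaving R1C1 = 4.
4 is placed in column 2, which forces R1C2 = 1.
The 3 cells of cage e must have sum 6, so R2C1 = 3.
Cage a has product 8, so R2C2 = 2.
Row 2 now contains 2; hence R2C4 = 1.
Cage e has sum 6, leaving R3C1 = 1.
1 is placed in column 4; hence R3C4 = 2.
3 is placed in row 4, so R4C1 = 2.
The full grid is 4 1 2 3 / 3 2 4 1 / 1 4 3 2 / 2 3 1 4.

2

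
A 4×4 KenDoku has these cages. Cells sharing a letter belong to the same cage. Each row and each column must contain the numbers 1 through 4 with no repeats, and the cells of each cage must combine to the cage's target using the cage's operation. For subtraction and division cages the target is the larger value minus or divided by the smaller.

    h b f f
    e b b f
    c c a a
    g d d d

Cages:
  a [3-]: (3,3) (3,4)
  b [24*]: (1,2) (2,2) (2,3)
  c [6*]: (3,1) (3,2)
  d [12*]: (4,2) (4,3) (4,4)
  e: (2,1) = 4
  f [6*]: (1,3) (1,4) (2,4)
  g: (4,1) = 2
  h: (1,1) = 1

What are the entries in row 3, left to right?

H is a freebie, leaving (1,1) = 1.
Cage e is a single given cell, which forces (2,1) = 4.
Cage g is a single given cell, leaving (4,1) = 2.
The 3 cells of cage b must have product 24; hence (1,2) = 4.
Cage f has product 6, so (2,4) = 1.
Column 1 already has 2, which forces (3,1) = 3.
Cage c needs two cells with product 6, which forces (3,2) = 2.
Column 4 already has 1, which forces (3,4) = 4.
Column 4 now contains 4, which forces (4,4) = 3.
Cage f has product 6, leaving (1,3) = 3.
3 is placed in column 4, so (1,4) = 2.
Column 2 now contains 2; hence (2,2) = 3.
Cage b needs product 24, leaving (2,3) = 2.
Row 3 already has 4, which forces (3,3) = 1.
3 is placed in row 4, so (4,2) = 1.
The 3 cells of cage d must have product 12, which forces (4,3) = 4.
Completed grid: 1 4 3 2 / 4 3 2 1 / 3 2 1 4 / 2 1 4 3.

3 2 1 4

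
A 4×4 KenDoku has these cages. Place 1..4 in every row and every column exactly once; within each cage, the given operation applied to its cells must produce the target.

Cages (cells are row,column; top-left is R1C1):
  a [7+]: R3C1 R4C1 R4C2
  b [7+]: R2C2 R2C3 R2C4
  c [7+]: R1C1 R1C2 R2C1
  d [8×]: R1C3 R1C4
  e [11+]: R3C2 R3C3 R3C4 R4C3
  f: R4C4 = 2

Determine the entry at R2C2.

2

Cage f is given; hence R4C4 = 2.
Cage d needs two cells with product 8, so R1C3 = 2.
2 is placed in column 4; hence R1C4 = 4.
Column 4 already has 4; hence R2C4 = 1.
Column 4 now contains 1, leaving R3C4 = 3.
The 3 cells of cage c must have sum 7, so R1C1 = 1.
Cage c needs sum 7; hence R1C2 = 3.
Cage c needs sum 7, which forces R2C1 = 3.
The 3 cells of cage b must have sum 7; hence R2C2 = 2.
1 is placed in row 2, leaving R2C3 = 4.
Row 3 now contains 3, leaving R3C1 = 2.
Column 3 already has 4; hence R3C3 = 1.
Column 1 already has 1, so R4C1 = 4.
Row 4 already has 4, leaving R4C2 = 1.
The 4 cells of cage e must have sum 11, which forces R4C3 = 3.
Row 3 already has 1, which forces R3C2 = 4.
Completed grid: 1 3 2 4 / 3 2 4 1 / 2 4 1 3 / 4 1 3 2.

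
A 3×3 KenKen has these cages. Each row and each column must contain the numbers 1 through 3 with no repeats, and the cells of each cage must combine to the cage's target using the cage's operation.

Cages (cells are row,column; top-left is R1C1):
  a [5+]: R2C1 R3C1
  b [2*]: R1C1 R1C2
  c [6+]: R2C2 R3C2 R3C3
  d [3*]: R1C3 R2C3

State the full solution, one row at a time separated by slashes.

In row 1, 3 can only go at R1C3, so R1C3 = 3.
3 is placed in column 3; hence R2C3 = 1.
Column 3 already has 1, which forces R3C3 = 2.
The two cells of cage a must have sum 5, which forces R2C1 = 2.
Cage c needs sum 6, so R2C2 = 3.
Row 3 now contains 2, leaving R3C1 = 3.
Cage c needs sum 6; hence R3C2 = 1.
Column 1 already has 2; hence R1C1 = 1.
Column 2 now contains 1, which forces R1C2 = 2.

1 2 3 / 2 3 1 / 3 1 2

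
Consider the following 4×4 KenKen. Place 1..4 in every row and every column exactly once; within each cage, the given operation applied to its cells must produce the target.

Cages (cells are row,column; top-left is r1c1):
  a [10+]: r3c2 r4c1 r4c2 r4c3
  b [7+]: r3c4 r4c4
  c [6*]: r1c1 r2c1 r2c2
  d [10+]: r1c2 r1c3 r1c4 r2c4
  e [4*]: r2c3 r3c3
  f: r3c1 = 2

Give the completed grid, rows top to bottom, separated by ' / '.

1 4 3 2 / 3 2 4 1 / 2 3 1 4 / 4 1 2 3

F is a freebie, so r3c1 = 2.
Cage c has product 6, which forces r2c2 = 2.
Cage a needs sum 10, so r4c3 = 2.
Cage d needs sum 10; hence r1c4 = 2.
The only place for 4 in column 1 is r4c1.
Cage b's pair has sum 7, which forces r3c4 = 4.
Row 4 already has 4; hence r4c4 = 3.
The two cells of cage e must have product 4, so r2c3 = 4.
3 is placed in column 4; hence r2c4 = 1.
Cage a needs sum 10, so r3c2 = 3.
4 is placed in row 3, which forces r3c3 = 1.
Row 4 now contains 3, leaving r4c2 = 1.
Cage c needs product 6; hence r1c1 = 1.
3 is placed in column 2, so r1c2 = 4.
Column 3 already has 4, so r1c3 = 3.
1 is placed in row 2, leaving r2c1 = 3.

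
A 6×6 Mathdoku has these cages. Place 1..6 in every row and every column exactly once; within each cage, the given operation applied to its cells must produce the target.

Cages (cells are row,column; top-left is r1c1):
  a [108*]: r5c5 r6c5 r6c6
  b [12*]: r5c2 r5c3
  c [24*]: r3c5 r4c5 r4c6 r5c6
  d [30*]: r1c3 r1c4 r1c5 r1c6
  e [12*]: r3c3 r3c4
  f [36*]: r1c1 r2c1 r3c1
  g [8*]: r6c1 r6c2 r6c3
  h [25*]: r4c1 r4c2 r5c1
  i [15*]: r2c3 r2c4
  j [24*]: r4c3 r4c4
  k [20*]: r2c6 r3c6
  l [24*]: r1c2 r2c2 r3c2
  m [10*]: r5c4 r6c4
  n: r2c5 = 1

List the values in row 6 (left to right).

4 2 1 5 3 6

Cage n is a single given cell, leaving r2c5 = 1.
Cage h needs product 25, so r4c1 = 1.
Cage h has product 25, so r4c2 = 5.
Cage h has product 25, which forces r5c1 = 5.
Row 5 now contains 5, which forces r5c4 = 2.
Cage a has product 108, leaving r5c5 = 6.
Column 4 now contains 2, leaving r6c4 = 5.
Cage a needs product 108; hence r6c5 = 3.
Cage a needs product 108, leaving r6c6 = 6.
Cage i's pair has product 15, so r2c3 = 5.
Column 4 now contains 5, so r2c4 = 3.
Row 2 now contains 5, so r2c6 = 4.
4 is placed in column 6, so r3c6 = 5.
Cage c needs product 24, which forces r4c6 = 3.
Cage c needs product 24, which forces r5c6 = 1.
The 4 cells of cage d must have product 30, which forces r1c3 = 3.
3 is placed in column 4, which forces r1c4 = 1.
The 4 cells of cage d must have product 30, which forces r1c5 = 5.
Column 6 already has 1, so r1c6 = 2.
Column 3 already has 3, so r3c3 = 2.
Row 3 now contains 2, leaving r3c5 = 4.
4 is placed in column 5; hence r4c5 = 2.
Column 3 already has 3; hence r5c3 = 4.
Column 3 now contains 4, so r6c3 = 1.
Row 1 now contains 2, which forces r1c1 = 6.
Row 1 now contains 1, leaving r1c2 = 4.
Cage f has product 36, so r2c1 = 2.
2 is placed in row 2, which forces r2c2 = 6.
Cage f has product 36, so r3c1 = 3.
Row 3 already has 3, which forces r3c2 = 1.
4 is placed in row 3; hence r3c4 = 6.
Column 3 now contains 4, leaving r4c3 = 6.
The two cells of cage j must have product 24, leaving r4c4 = 4.
Row 5 already has 4, so r5c2 = 3.
2 is placed in column 1, leaving r6c1 = 4.
Column 2 now contains 4; hence r6c2 = 2.
Completed grid: 6 4 3 1 5 2 / 2 6 5 3 1 4 / 3 1 2 6 4 5 / 1 5 6 4 2 3 / 5 3 4 2 6 1 / 4 2 1 5 3 6.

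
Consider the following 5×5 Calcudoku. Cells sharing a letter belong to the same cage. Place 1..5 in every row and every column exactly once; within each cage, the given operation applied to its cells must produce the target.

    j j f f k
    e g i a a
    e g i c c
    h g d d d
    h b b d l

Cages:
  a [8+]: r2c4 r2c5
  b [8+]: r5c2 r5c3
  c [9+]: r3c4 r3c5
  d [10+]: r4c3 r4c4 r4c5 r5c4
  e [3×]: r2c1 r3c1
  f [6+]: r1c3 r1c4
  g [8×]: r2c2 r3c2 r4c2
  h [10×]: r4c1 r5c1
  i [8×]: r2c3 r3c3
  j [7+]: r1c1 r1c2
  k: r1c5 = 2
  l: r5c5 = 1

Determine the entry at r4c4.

2

Cage k is a single given cell, leaving r1c5 = 2.
Cage l is a single given cell, leaving r5c5 = 1.
In row 3, 3 can only go at r3c1, so r3c1 = 3.
Column 1 already has 3, leaving r1c1 = 4.
The two cells of cage j must have sum 7; hence r1c2 = 3.
Column 1 already has 3; hence r2c1 = 1.
Column 2 already has 3, leaving r5c2 = 5.
Row 5 now contains 5, which forces r5c3 = 3.
Cage h needs two cells with product 10; hence r4c1 = 5.
Row 5 now contains 5, so r5c1 = 2.
Row 5 now contains 2, leaving r5c4 = 4.
Column 4 already has 4, which forces r3c4 = 5.
Cage c needs two cells with sum 9, so r3c5 = 4.
Cage d has sum 10, leaving r4c5 = 3.
The two cells of cage f must have sum 6; hence r1c3 = 5.
5 is placed in column 4, leaving r1c4 = 1.
Cage i's pair has product 8; hence r2c3 = 4.
5 is placed in column 4, leaving r2c4 = 3.
Column 5 already has 3, leaving r2c5 = 5.
4 is placed in row 3, so r3c3 = 2.
Column 3 now contains 2; hence r4c3 = 1.
1 is placed in column 4, so r4c4 = 2.
Row 2 now contains 4, so r2c2 = 2.
Row 3 already has 2, so r3c2 = 1.
2 is placed in row 4, leaving r4c2 = 4.
Completed grid: 4 3 5 1 2 / 1 2 4 3 5 / 3 1 2 5 4 / 5 4 1 2 3 / 2 5 3 4 1.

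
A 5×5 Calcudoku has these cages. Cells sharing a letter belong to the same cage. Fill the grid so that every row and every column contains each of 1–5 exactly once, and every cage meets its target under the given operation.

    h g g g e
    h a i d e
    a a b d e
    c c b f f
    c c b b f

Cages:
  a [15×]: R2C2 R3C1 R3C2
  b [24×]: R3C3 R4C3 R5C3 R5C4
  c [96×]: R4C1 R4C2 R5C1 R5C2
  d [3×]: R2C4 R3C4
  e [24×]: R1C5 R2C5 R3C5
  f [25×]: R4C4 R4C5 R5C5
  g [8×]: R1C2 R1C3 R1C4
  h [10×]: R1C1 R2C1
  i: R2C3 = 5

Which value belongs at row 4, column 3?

Cage i is given, so R2C3 = 5.
Cage f needs product 25, which forces R4C4 = 5.
Cage f has product 25; hence R4C5 = 1.
Cage f needs product 25; hence R5C5 = 5.
The two cells of cage h must have product 10, so R1C1 = 5.
Row 2 now contains 5, so R2C1 = 2.
Cage a has product 15; hence R3C2 = 5.
Row 1 needs a 3, and only R1C5 is open for it.
Column 5 already has 3, leaving R2C5 = 4.
Cage e has product 24, leaving R3C5 = 2.
The only place for 4 in row 3 is R3C3.
Column 1 needs a 1, and only R3C1 is open for it.
The 3 cells of cage a must have product 15, which forces R2C2 = 3.
Cage d's pair has product 3; hence R2C4 = 1.
1 is placed in row 3; hence R3C4 = 3.
Column 4 already has 3; hence R5C4 = 2.
Column 4 already has 2; hence R1C4 = 4.
The 4 cells of cage c must have product 96, leaving R4C1 = 4.
The 4 cells of cage c must have product 96, so R4C2 = 2.
The 4 cells of cage b must have product 24; hence R4C3 = 3.
Cage c has product 96, which forces R5C1 = 3.
Row 5 now contains 2; hence R5C2 = 4.
The 4 cells of cage b must have product 24; hence R5C3 = 1.
Column 2 already has 2, leaving R1C2 = 1.
Column 3 now contains 1; hence R1C3 = 2.
Completed grid: 5 1 2 4 3 / 2 3 5 1 4 / 1 5 4 3 2 / 4 2 3 5 1 / 3 4 1 2 5.

3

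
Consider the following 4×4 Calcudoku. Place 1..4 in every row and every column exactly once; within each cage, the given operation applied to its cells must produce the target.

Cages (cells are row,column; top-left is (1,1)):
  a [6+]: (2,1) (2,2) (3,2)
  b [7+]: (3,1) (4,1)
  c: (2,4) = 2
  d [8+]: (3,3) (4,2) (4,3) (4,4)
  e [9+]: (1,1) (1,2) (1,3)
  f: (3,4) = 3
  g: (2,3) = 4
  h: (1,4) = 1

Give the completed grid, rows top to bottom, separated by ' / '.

Cage h is given, so (1,4) = 1.
Cage g is given, leaving (2,3) = 4.
Cage c is a single given cell; hence (2,4) = 2.
Cage f is given; hence (3,4) = 3.
Column 4 now contains 3, which forces (4,4) = 4.
Row 3 already has 3, which forces (3,1) = 4.
Cage a has sum 6, leaving (3,2) = 2.
The 4 cells of cage d must have sum 8, leaving (3,3) = 1.
4 is placed in row 4, so (4,1) = 3.
Cage d needs sum 8; hence (4,2) = 1.
The 4 cells of cage d must have sum 8, which forces (4,3) = 2.
Column 1 already has 3, so (1,1) = 2.
Cage e needs sum 9, so (1,2) = 4.
2 is placed in column 3; hence (1,3) = 3.
Column 1 already has 3; hence (2,1) = 1.
Column 2 already has 1, so (2,2) = 3.

2 4 3 1 / 1 3 4 2 / 4 2 1 3 / 3 1 2 4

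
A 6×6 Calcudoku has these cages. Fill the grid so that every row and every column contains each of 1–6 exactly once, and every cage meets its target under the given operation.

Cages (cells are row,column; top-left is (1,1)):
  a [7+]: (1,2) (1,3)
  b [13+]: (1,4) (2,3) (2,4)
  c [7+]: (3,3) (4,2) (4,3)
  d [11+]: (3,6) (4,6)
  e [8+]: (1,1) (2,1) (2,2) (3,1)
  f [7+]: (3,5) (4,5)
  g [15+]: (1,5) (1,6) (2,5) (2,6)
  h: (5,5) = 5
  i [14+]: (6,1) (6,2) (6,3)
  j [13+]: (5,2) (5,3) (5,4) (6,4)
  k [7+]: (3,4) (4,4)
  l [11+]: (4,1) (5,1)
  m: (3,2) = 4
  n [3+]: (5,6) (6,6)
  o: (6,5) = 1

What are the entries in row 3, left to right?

1 4 2 6 3 5

Cage m is given, leaving (3,2) = 4.
H is a freebie, so (5,5) = 5.
O is a freebie, leaving (6,5) = 1.
1 is placed in row 6, so (6,6) = 2.
Cage f needs two cells with sum 7; hence (3,5) = 3.
The two cells of cage l must have sum 11, which forces (4,1) = 5.
Cage f needs two cells with sum 7, which forces (4,5) = 4.
Row 4 now contains 5, leaving (4,6) = 6.
5 is placed in row 5, leaving (5,1) = 6.
Column 6 now contains 2; hence (5,6) = 1.
6 is placed in column 1; hence (6,1) = 3.
The 4 cells of cage e must have sum 8; hence (2,2) = 1.
Cage c has sum 7, leaving (3,3) = 2.
Column 6 already has 6; hence (3,6) = 5.
Cage c has sum 7, which forces (4,2) = 2.
Cage c needs sum 7, which forces (4,3) = 3.
Row 4 now contains 2; hence (4,4) = 1.
Column 2 already has 2; hence (5,2) = 3.
Cage j has sum 13, so (5,3) = 4.
3 is placed in row 5, so (5,4) = 2.
Cage j has sum 13, so (6,4) = 4.
The two cells of cage a must have sum 7, leaving (1,2) = 6.
Cage a needs two cells with sum 7, so (1,3) = 1.
Cage b needs sum 13, leaving (1,4) = 5.
Row 1 now contains 6, so (1,5) = 2.
Cage b needs sum 13; hence (2,3) = 5.
Cage b needs sum 13, leaving (2,4) = 3.
2 is placed in column 5; hence (2,5) = 6.
3 is placed in row 2; hence (2,6) = 4.
2 is placed in row 3, which forces (3,1) = 1.
5 is placed in row 3, so (3,4) = 6.
Column 2 already has 6, which forces (6,2) = 5.
Column 3 now contains 5; hence (6,3) = 6.
Row 1 now contains 2; hence (1,1) = 4.
4 is placed in column 6, so (1,6) = 3.
4 is placed in row 2, so (2,1) = 2.
Completed grid: 4 6 1 5 2 3 / 2 1 5 3 6 4 / 1 4 2 6 3 5 / 5 2 3 1 4 6 / 6 3 4 2 5 1 / 3 5 6 4 1 2.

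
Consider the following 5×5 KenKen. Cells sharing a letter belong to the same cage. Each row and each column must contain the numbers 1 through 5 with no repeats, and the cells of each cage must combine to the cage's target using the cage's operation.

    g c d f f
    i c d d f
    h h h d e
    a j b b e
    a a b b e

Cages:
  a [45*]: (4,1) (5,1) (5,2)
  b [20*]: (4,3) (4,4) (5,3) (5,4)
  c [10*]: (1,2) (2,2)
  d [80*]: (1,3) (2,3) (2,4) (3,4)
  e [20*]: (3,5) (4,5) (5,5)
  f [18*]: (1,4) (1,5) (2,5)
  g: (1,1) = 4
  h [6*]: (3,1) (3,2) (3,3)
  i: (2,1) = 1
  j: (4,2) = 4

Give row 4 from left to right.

3 4 5 2 1

Cage g is a single given cell, which forces (1,1) = 4.
Cage f has product 18, so (1,4) = 3.
Cage f needs product 18, so (1,5) = 2.
Cage i is a single given cell, leaving (2,1) = 1.
Cage f needs product 18, leaving (2,5) = 3.
Cage a has product 45; hence (4,1) = 3.
Cage j is given; hence (4,2) = 4.
The 3 cells of cage a must have product 45, leaving (5,1) = 5.
The 3 cells of cage a must have product 45, leaving (5,2) = 3.
Row 1 already has 2, so (1,2) = 5.
Row 1 already has 5, which forces (1,3) = 1.
The two cells of cage c must have product 10; hence (2,2) = 2.
2 is placed in row 2; hence (2,3) = 4.
Row 2 already has 4, which forces (2,4) = 5.
Column 1 already has 3, leaving (3,1) = 2.
The 3 cells of cage h must have product 6, leaving (3,2) = 1.
Cage h has product 6, so (3,3) = 3.
Row 3 now contains 2, so (3,4) = 4.
Row 3 already has 4, which forces (3,5) = 5.
Column 5 already has 5, which forces (4,5) = 1.
Column 3 already has 4; hence (5,3) = 2.
2 is placed in row 5, leaving (5,4) = 1.
1 is placed in column 5; hence (5,5) = 4.
2 is placed in column 3, which forces (4,3) = 5.
1 is placed in row 4, so (4,4) = 2.
Filled in: 4 5 1 3 2 / 1 2 4 5 3 / 2 1 3 4 5 / 3 4 5 2 1 / 5 3 2 1 4.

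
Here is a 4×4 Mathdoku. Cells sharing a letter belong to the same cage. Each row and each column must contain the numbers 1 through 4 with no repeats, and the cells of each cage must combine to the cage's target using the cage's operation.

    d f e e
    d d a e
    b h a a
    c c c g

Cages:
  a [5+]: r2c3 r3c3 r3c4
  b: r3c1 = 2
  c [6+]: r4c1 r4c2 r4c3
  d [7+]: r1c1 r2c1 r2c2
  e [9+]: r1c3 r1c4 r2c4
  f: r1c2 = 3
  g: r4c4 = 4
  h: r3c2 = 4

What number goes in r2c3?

Cage f is a single given cell, which forces r1c2 = 3.
Cage b is a single given cell; hence r3c1 = 2.
Cage h is a single given cell, so r3c2 = 4.
2 is placed in row 3; hence r3c4 = 1.
Cage g is given, which forces r4c4 = 4.
Cage e has sum 9; hence r1c3 = 4.
Column 4 now contains 4, so r1c4 = 2.
Cage d has sum 7; hence r2c2 = 2.
The 3 cells of cage a must have sum 5, leaving r2c3 = 1.
Cage e needs sum 9; hence r2c4 = 3.
1 is placed in row 3, which forces r3c3 = 3.
Column 2 already has 2, leaving r4c2 = 1.
Column 3 now contains 3, leaving r4c3 = 2.
Row 1 already has 4, leaving r1c1 = 1.
Row 2 now contains 1, leaving r2c1 = 4.
Row 4 already has 1, so r4c1 = 3.
The full grid is 1 3 4 2 / 4 2 1 3 / 2 4 3 1 / 3 1 2 4.

1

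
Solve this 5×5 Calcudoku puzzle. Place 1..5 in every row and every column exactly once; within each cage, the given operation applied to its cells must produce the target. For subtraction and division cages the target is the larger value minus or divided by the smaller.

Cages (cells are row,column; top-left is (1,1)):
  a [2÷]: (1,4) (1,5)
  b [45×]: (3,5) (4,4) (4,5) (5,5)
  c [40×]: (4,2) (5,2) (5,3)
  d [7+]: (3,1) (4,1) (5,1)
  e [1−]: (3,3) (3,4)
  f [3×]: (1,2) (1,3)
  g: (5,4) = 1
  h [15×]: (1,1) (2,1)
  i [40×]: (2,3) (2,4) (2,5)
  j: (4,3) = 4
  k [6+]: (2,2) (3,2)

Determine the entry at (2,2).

Cage j is a single given cell, leaving (4,3) = 4.
The 4 cells of cage b must have product 45, leaving (4,4) = 3.
Cage g is a single given cell, which forces (5,4) = 1.
Cage c needs product 40, so (5,2) = 4.
The 3 cells of cage d must have sum 7; hence (3,1) = 4.
4 is placed in row 3, leaving (3,4) = 2.
The 3 cells of cage d must have sum 7, which forces (4,1) = 1.
1 is placed in row 4, so (4,5) = 5.
4 is placed in row 5, so (5,1) = 2.
Row 5 now contains 2, so (5,3) = 5.
5 is placed in column 5, which forces (5,5) = 3.
Column 4 already has 2, leaving (1,4) = 4.
Cage a's pair has quotient 2, so (1,5) = 2.
Column 3 now contains 5, which forces (2,3) = 2.
Cage i needs product 40; hence (2,4) = 5.
Cage i has product 40, leaving (2,5) = 4.
Column 5 now contains 3, so (3,5) = 1.
5 is placed in row 4, so (4,2) = 2.
The two cells of cage h must have product 15, so (1,1) = 5.
Row 2 now contains 5, leaving (2,1) = 3.
Row 2 now contains 5, leaving (2,2) = 1.
Row 3 now contains 1, which forces (3,2) = 5.
Row 3 now contains 1, so (3,3) = 3.
Column 2 already has 1, so (1,2) = 3.
Column 3 now contains 3; hence (1,3) = 1.
The full grid is 5 3 1 4 2 / 3 1 2 5 4 / 4 5 3 2 1 / 1 2 4 3 5 / 2 4 5 1 3.

1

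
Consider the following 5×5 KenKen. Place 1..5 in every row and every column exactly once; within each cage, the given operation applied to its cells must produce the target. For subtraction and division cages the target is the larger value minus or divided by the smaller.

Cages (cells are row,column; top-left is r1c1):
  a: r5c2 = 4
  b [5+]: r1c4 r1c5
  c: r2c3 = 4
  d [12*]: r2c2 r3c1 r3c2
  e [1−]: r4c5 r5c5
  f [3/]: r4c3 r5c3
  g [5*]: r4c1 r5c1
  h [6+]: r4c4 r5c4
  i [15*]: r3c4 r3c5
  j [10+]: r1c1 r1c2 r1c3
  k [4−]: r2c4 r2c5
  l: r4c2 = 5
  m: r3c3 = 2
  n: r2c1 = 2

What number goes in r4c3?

3

Cage n is given, leaving r2c1 = 2.
Cage c is a single given cell; hence r2c3 = 4.
Cage m is given; hence r3c3 = 2.
Cage l is a single given cell; hence r4c2 = 5.
Cage a is a single given cell, so r5c2 = 4.
Cage d needs product 12, which forces r3c1 = 4.
Row 4 now contains 5, so r4c1 = 1.
1 is placed in row 4, leaving r4c3 = 3.
1 is placed in row 4, so r4c4 = 4.
Row 4 already has 4, leaving r4c5 = 2.
Cage g needs two cells with product 5, which forces r5c1 = 5.
Column 3 now contains 3; hence r5c3 = 1.
Row 5 now contains 5, leaving r5c4 = 2.
1 is placed in row 5, which forces r5c5 = 3.
Column 1 now contains 5, so r1c1 = 3.
The 3 cells of cage j must have sum 10; hence r1c2 = 2.
Column 3 now contains 3, leaving r1c3 = 5.
The two cells of cage b must have sum 5, which forces r1c4 = 1.
The two cells of cage b must have sum 5, which forces r1c5 = 4.
Column 4 already has 1; hence r2c4 = 5.
Row 2 now contains 5, which forces r2c5 = 1.
Cage i needs two cells with product 15; hence r3c4 = 3.
3 is placed in column 5, leaving r3c5 = 5.
Row 2 already has 1, so r2c2 = 3.
3 is placed in row 3, leaving r3c2 = 1.
The full grid is 3 2 5 1 4 / 2 3 4 5 1 / 4 1 2 3 5 / 1 5 3 4 2 / 5 4 1 2 3.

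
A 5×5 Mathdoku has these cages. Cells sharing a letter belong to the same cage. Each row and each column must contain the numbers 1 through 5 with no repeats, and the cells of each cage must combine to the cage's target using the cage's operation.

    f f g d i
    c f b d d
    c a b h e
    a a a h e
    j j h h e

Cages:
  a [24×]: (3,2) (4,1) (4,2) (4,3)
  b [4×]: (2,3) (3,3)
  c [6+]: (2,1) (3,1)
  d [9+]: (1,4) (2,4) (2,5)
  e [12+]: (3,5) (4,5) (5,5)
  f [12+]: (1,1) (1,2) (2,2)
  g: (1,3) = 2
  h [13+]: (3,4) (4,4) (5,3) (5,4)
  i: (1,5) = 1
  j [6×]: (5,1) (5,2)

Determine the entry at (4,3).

Cage g is given, leaving (1,3) = 2.
I is a freebie, which forces (1,5) = 1.
Column 3 needs a 5, and only (5,3) is open for it.
In row 5, 1 can only go at (5,4), so (5,4) = 1.
Row 5 needs a 4, and only (5,5) is open for it.
Column 3 needs a 3, and only (4,3) is open for it.
Cage e has sum 12; hence (3,5) = 3.
3 is placed in row 4; hence (4,5) = 5.
Column 5 already has 3, which forces (2,5) = 2.
Cage h has sum 13, which forces (3,4) = 5.
Cage h needs sum 13, so (4,4) = 2.
Cage a needs product 24, which forces (3,2) = 2.
Column 2 now contains 2, leaving (5,2) = 3.
The 3 cells of cage f must have sum 12, leaving (1,1) = 3.
3 is placed in row 1, leaving (1,4) = 4.
Cage c's pair has sum 6, which forces (2,1) = 5.
Row 2 now contains 5, so (2,2) = 4.
4 is placed in row 2, which forces (2,3) = 1.
Column 4 now contains 4; hence (2,4) = 3.
Row 3 now contains 2, so (3,1) = 1.
Column 3 already has 1, leaving (3,3) = 4.
Column 1 already has 1, leaving (4,1) = 4.
Column 2 now contains 4, so (4,2) = 1.
Row 5 already has 3, leaving (5,1) = 2.
Row 1 already has 4, leaving (1,2) = 5.
Filled in: 3 5 2 4 1 / 5 4 1 3 2 / 1 2 4 5 3 / 4 1 3 2 5 / 2 3 5 1 4.

3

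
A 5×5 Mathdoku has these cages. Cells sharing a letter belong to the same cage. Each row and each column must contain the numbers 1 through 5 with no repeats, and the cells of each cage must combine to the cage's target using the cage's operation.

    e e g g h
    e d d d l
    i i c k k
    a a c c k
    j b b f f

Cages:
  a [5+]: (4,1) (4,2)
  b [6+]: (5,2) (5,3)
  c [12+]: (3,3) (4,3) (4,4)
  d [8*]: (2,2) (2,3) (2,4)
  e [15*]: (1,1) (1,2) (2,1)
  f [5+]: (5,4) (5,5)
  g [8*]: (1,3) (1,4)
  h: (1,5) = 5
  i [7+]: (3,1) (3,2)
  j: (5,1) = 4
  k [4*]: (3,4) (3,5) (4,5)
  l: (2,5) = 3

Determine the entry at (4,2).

Cage h is a single given cell, which forces (1,5) = 5.
Cage l is given; hence (2,5) = 3.
Cage j is a single given cell; hence (5,1) = 4.
Cage e needs product 15, leaving (2,1) = 5.
Cage f's pair has sum 5; hence (5,4) = 3.
Cage f's pair has sum 5, so (5,5) = 2.
Cage k has product 4; hence (3,4) = 1.
Cage k has product 4, so (3,5) = 4.
2 is placed in column 5, leaving (4,5) = 1.
Cage i's pair has sum 7, which forces (3,1) = 2.
Row 3 already has 4; hence (3,2) = 5.
Row 3 already has 5, so (3,3) = 3.
2 is placed in column 1, leaving (4,1) = 3.
3 is placed in row 4; hence (4,2) = 2.
Column 2 now contains 5, so (5,2) = 1.
Row 5 already has 1, which forces (5,3) = 5.
Column 1 now contains 3, so (1,1) = 1.
Column 2 already has 1, leaving (1,2) = 3.
Column 2 already has 1; hence (2,2) = 4.
Cage d needs product 8; hence (2,3) = 1.
Cage d needs product 8, leaving (2,4) = 2.
Column 3 already has 5, leaving (4,3) = 4.
Cage c needs sum 12; hence (4,4) = 5.
Column 3 now contains 4, which forces (1,3) = 2.
2 is placed in column 4; hence (1,4) = 4.
The full grid is 1 3 2 4 5 / 5 4 1 2 3 / 2 5 3 1 4 / 3 2 4 5 1 / 4 1 5 3 2.

2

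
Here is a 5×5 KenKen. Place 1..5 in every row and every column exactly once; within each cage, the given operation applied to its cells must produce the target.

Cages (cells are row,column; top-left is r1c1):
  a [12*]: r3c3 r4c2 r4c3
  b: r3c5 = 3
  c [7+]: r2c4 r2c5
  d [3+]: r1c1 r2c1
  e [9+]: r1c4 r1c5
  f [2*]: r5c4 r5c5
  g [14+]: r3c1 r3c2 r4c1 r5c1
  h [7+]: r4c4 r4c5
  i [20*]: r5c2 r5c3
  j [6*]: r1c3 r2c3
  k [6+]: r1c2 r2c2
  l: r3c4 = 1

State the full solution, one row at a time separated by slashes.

2 1 3 4 5 / 1 5 2 3 4 / 5 2 4 1 3 / 4 3 1 5 2 / 3 4 5 2 1

Cage l is a single given cell; hence r3c4 = 1.
Cage b is a single given cell, so r3c5 = 3.
Column 4 now contains 1, which forces r5c4 = 2.
Row 5 already has 2; hence r5c5 = 1.
In row 1, 3 can only go at r1c3, so r1c3 = 3.
3 is placed in column 3, which forces r2c3 = 2.
Row 2 already has 2, leaving r2c5 = 4.
Cage a needs product 12, leaving r3c3 = 4.
Cage a needs product 12, leaving r4c2 = 3.
3 is placed in column 3, which forces r4c3 = 1.
Row 4 already has 3; hence r4c4 = 5.
4 is placed in column 5, leaving r4c5 = 2.
Column 3 now contains 4; hence r5c3 = 5.
Cage d needs two cells with sum 3, leaving r1c1 = 2.
Column 4 already has 5, leaving r1c4 = 4.
4 is placed in column 5, so r1c5 = 5.
Row 2 already has 2; hence r2c1 = 1.
Row 2 already has 1; hence r2c2 = 5.
Column 4 already has 5; hence r2c4 = 3.
Column 1 already has 2, so r3c1 = 5.
Column 2 already has 5, leaving r3c2 = 2.
2 is placed in row 4, leaving r4c1 = 4.
Cage g has sum 14, which forces r5c1 = 3.
Row 5 now contains 5, so r5c2 = 4.
Row 1 now contains 5, which forces r1c2 = 1.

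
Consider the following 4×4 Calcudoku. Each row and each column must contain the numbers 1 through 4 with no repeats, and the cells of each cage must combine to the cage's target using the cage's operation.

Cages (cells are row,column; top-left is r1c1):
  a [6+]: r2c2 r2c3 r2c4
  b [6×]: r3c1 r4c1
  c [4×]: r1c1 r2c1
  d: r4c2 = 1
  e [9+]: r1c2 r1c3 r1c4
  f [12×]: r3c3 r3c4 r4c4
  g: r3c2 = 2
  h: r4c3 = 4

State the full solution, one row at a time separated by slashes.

1 4 3 2 / 4 3 2 1 / 3 2 1 4 / 2 1 4 3

Cage g is given, which forces r3c2 = 2.
Cage d is a single given cell; hence r4c2 = 1.
Cage h is given, which forces r4c3 = 4.
1 is placed in column 2, so r2c2 = 3.
Row 3 already has 2, so r3c1 = 3.
The 3 cells of cage f must have product 12, so r3c3 = 1.
Cage f needs product 12, which forces r3c4 = 4.
The two cells of cage b must have product 6; hence r4c1 = 2.
Cage f needs product 12; hence r4c4 = 3.
Column 2 now contains 3, leaving r1c2 = 4.
Cage e has sum 9, so r1c3 = 3.
3 is placed in column 4, leaving r1c4 = 2.
1 is placed in column 3, which forces r2c3 = 2.
Cage a needs sum 6, leaving r2c4 = 1.
Row 1 already has 4, so r1c1 = 1.
1 is placed in row 2, which forces r2c1 = 4.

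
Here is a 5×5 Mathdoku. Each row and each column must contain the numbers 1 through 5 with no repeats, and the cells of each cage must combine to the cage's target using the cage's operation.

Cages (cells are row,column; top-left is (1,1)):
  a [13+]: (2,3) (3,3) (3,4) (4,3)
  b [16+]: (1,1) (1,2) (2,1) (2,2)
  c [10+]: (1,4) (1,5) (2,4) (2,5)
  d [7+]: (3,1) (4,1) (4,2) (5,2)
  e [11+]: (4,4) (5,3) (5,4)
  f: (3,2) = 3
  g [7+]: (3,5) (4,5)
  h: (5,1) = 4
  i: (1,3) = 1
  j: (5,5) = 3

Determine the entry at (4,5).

2

Cage i is a single given cell, which forces (1,3) = 1.
F is a freebie, which forces (3,2) = 3.
H is a freebie, which forces (5,1) = 4.
Cage j is given, so (5,5) = 3.
Cage d needs sum 7, leaving (3,1) = 1.
Cage d needs sum 7, so (4,1) = 3.
The only place for 3 in row 1 is (1,4).
Row 2 needs a 3, and only (2,3) is open for it.
The 4 cells of cage a must have sum 13, so (3,3) = 2.
Cage a needs sum 13, so (3,4) = 4.
2 is placed in row 3, so (3,5) = 5.
Cage a needs sum 13, leaving (4,3) = 4.
4 is placed in column 4, which forces (4,4) = 5.
Column 5 already has 5, which forces (4,5) = 2.
Column 3 now contains 2, so (5,3) = 5.
Column 5 now contains 2, so (1,5) = 4.
Cage c has sum 10, which forces (2,4) = 2.
Cage c has sum 10, which forces (2,5) = 1.
2 is placed in row 4, leaving (4,2) = 1.
Cage d needs sum 7, leaving (5,2) = 2.
Cage e has sum 11; hence (5,4) = 1.
Cage b has sum 16, leaving (1,1) = 2.
Row 1 already has 4; hence (1,2) = 5.
Row 2 now contains 2, which forces (2,1) = 5.
Cage b has sum 16, so (2,2) = 4.
Filled in: 2 5 1 3 4 / 5 4 3 2 1 / 1 3 2 4 5 / 3 1 4 5 2 / 4 2 5 1 3.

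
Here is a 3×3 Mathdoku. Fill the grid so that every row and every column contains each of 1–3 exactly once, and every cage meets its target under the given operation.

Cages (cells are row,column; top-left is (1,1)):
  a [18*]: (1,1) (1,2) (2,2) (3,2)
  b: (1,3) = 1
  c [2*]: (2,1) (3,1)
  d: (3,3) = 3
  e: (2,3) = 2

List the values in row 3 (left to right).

2 1 3

The 4 cells of cage a must have product 18, so (1,1) = 3.
B is a freebie, which forces (1,3) = 1.
Cage e is given, which forces (2,3) = 2.
D is a freebie, leaving (3,3) = 3.
1 is placed in row 1, which forces (1,2) = 2.
Row 2 already has 2, leaving (2,1) = 1.
Cage a needs product 18; hence (2,2) = 3.
The two cells of cage c must have product 2; hence (3,1) = 2.
Cage a has product 18, leaving (3,2) = 1.
Filled in: 3 2 1 / 1 3 2 / 2 1 3.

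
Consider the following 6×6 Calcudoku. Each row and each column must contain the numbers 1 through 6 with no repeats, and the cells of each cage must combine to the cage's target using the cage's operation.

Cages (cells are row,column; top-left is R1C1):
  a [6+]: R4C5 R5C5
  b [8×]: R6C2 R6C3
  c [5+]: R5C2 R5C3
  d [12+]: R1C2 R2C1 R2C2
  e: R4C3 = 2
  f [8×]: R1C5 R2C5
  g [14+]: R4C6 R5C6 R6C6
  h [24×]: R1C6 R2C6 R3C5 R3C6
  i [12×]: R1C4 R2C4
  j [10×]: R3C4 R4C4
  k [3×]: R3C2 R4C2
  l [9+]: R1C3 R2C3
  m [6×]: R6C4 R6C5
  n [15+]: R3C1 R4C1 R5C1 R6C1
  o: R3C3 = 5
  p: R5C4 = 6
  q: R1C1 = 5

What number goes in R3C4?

Q is a freebie, which forces R1C1 = 5.
Cage o is a single given cell, which forces R3C3 = 5.
5 is placed in row 3, leaving R3C4 = 2.
E is a freebie, leaving R4C3 = 2.
2 is placed in column 4; hence R4C4 = 5.
Cage p is given, leaving R5C4 = 6.
Column 3 now contains 2; hence R6C3 = 4.
Row 6 now contains 4, leaving R6C2 = 2.
2 is placed in row 6, leaving R6C5 = 6.
Cage g needs sum 14, leaving R4C6 = 6.
Cage n needs sum 15; hence R5C1 = 2.
Column 2 now contains 2, so R5C2 = 4.
The two cells of cage c must have sum 5, which forces R5C3 = 1.
2 is placed in row 5, so R5C5 = 5.
5 is placed in row 5, so R5C6 = 3.
6 is placed in row 6; hence R6C1 = 3.
The two cells of cage m must have product 6, leaving R6C4 = 1.
3 is placed in column 6, which forces R6C6 = 5.
The 3 cells of cage d must have sum 12, leaving R2C2 = 5.
Cage n has sum 15; hence R3C1 = 6.
Cage h needs product 24, so R3C5 = 3.
6 is placed in row 4; hence R4C1 = 4.
Cage a's pair has sum 6; hence R4C5 = 1.
Cage d needs sum 12, leaving R1C2 = 6.
Row 1 now contains 6, which forces R1C3 = 3.
3 is placed in row 1, leaving R1C4 = 4.
Row 1 now contains 4, which forces R1C5 = 2.
2 is placed in row 1; hence R1C6 = 1.
Column 1 already has 4, so R2C1 = 1.
Column 3 already has 3; hence R2C3 = 6.
4 is placed in column 4, which forces R2C4 = 3.
Column 5 now contains 2, leaving R2C5 = 4.
4 is placed in row 2, so R2C6 = 2.
Row 3 now contains 3; hence R3C2 = 1.
Column 6 now contains 1, so R3C6 = 4.
Row 4 now contains 1, which forces R4C2 = 3.
Filled in: 5 6 3 4 2 1 / 1 5 6 3 4 2 / 6 1 5 2 3 4 / 4 3 2 5 1 6 / 2 4 1 6 5 3 / 3 2 4 1 6 5.

2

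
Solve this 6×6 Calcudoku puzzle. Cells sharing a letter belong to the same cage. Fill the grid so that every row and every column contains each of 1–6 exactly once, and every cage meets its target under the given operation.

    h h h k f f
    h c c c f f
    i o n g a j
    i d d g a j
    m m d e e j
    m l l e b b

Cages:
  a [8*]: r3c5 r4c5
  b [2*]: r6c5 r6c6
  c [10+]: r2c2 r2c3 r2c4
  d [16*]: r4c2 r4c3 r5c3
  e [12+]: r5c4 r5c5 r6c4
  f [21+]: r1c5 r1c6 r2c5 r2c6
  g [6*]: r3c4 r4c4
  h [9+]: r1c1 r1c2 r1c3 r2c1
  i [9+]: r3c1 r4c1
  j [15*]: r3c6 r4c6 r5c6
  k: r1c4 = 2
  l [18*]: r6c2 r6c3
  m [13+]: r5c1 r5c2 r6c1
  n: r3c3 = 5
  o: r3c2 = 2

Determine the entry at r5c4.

5

K is a freebie, which forces r1c4 = 2.
O is a freebie; hence r3c2 = 2.
Cage n is given; hence r3c3 = 5.
2 is placed in row 3; hence r3c5 = 4.
Column 2 now contains 2, so r4c2 = 4.
Row 4 already has 4; hence r4c3 = 1.
Column 5 now contains 4, which forces r4c5 = 2.
Column 5 now contains 2; hence r6c5 = 1.
1 is placed in row 6, so r6c6 = 2.
The 4 cells of cage h must have sum 9; hence r1c2 = 1.
Cage h needs sum 9, which forces r2c1 = 1.
Cage g's pair has product 6, which forces r3c4 = 1.
Row 3 already has 1, which forces r3c6 = 3.
Cage g's pair has product 6, which forces r4c4 = 6.
3 is placed in column 6; hence r4c6 = 5.
Cage d needs product 16, so r5c3 = 4.
Column 6 already has 5, which forces r5c6 = 1.
Cage h needs sum 9, so r1c1 = 4.
4 is placed in column 3, so r1c3 = 3.
4 is placed in row 1, so r1c6 = 6.
Cage c needs sum 10; hence r2c3 = 2.
6 is placed in column 6, leaving r2c6 = 4.
Row 3 already has 3; hence r3c1 = 6.
Row 4 now contains 6, so r4c1 = 3.
3 is placed in column 1; hence r5c1 = 2.
Column 1 already has 6, so r6c1 = 5.
3 is placed in column 3, leaving r6c3 = 6.
Cage e has sum 12; hence r6c4 = 4.
Row 1 now contains 6, so r1c5 = 5.
Cage f has sum 21; hence r2c5 = 6.
Cage m needs sum 13; hence r5c2 = 6.
Column 5 now contains 5, so r5c5 = 3.
Row 6 already has 6, so r6c2 = 3.
3 is placed in column 2, so r2c2 = 5.
Cage c needs sum 10; hence r2c4 = 3.
Row 5 already has 3, which forces r5c4 = 5.
Completed grid: 4 1 3 2 5 6 / 1 5 2 3 6 4 / 6 2 5 1 4 3 / 3 4 1 6 2 5 / 2 6 4 5 3 1 / 5 3 6 4 1 2.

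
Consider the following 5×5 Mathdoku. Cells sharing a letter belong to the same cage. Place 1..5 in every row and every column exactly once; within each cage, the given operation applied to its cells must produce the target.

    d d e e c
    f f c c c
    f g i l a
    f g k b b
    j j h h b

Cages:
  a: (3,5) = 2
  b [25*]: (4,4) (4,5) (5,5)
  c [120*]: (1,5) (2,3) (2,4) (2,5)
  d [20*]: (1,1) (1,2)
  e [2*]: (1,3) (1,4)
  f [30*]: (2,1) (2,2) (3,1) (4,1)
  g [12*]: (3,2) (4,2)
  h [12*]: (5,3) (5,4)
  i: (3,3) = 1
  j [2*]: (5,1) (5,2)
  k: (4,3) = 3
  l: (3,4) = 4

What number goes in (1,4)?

Cage i is a single given cell, which forces (3,3) = 1.
Cage l is a single given cell, leaving (3,4) = 4.
Cage a is a single given cell, leaving (3,5) = 2.
Cage k is given, leaving (4,3) = 3.
Cage b needs product 25, so (4,4) = 5.
Cage b needs product 25, which forces (4,5) = 1.
Column 3 now contains 3, so (5,3) = 4.
Column 4 now contains 4, so (5,4) = 3.
Cage b needs product 25; hence (5,5) = 5.
1 is placed in column 3; hence (1,3) = 2.
Cage e needs two cells with product 2, which forces (1,4) = 1.
The 4 cells of cage c must have product 120, leaving (2,3) = 5.
Column 4 now contains 3, so (2,4) = 2.
Row 3 already has 4, which forces (3,2) = 3.
Row 4 now contains 1, so (4,1) = 2.
Row 4 now contains 3, leaving (4,2) = 4.
Column 1 now contains 2; hence (5,1) = 1.
Row 5 now contains 1, leaving (5,2) = 2.
Cage d needs two cells with product 20, so (1,1) = 4.
Column 2 already has 4; hence (1,2) = 5.
4 is placed in row 1, so (1,5) = 3.
1 is placed in column 1; hence (2,1) = 3.
Column 2 already has 3, leaving (2,2) = 1.
Column 5 already has 3, leaving (2,5) = 4.
3 is placed in row 3, leaving (3,1) = 5.
The full grid is 4 5 2 1 3 / 3 1 5 2 4 / 5 3 1 4 2 / 2 4 3 5 1 / 1 2 4 3 5.

1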